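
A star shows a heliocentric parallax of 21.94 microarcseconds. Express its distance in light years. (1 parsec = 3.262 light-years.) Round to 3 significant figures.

149000 light years

p = 21.94 microarcseconds = 0.00002194 arcsec.
d = 1/p = 1/0.00002194 = 45579 pc.
In light-years: 45579 × 3.262 = 1.4868 × 10^5 ly.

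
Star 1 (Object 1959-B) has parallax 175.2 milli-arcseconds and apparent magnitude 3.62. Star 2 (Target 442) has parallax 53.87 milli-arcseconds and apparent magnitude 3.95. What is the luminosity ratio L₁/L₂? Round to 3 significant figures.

d₁ = 1/p₁ = 1/0.1752″ = 5.7078 pc; d₂ = 1/p₂ = 1/0.05387″ = 18.563 pc.
M₁ = m₁ − 5 log₁₀ d₁ + 5 = 3.62 − 3.7823 + 5 = 4.8377.
M₂ = 3.95 − 6.3432 + 5 = 2.6068.
L₁/L₂ = 10^(0.4(M₂ − M₁)) = 10^(0.4 × (-2.2309)) = 10^(-0.89236) = 0.12813.

L₁/L₂ = 0.128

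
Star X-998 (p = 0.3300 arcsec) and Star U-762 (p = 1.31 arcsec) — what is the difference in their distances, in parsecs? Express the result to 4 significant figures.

d_A = 1/0.3300″ = 3.0303 pc; d_B = 1/1.310″ = 0.76336 pc.
|d_B − d_A| = |0.76336 − 3.0303| = 2.2669 pc.

2.267 pc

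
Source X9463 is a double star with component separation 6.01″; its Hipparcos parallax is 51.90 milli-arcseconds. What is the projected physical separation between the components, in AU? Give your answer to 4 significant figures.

115.8 AU

d = 1/p = 1/0.05190″ = 19.268 pc.
At distance d (pc), an angle of θ arcsec spans θ·d AU: s = 6.01 × 19.268 = 115.8 AU.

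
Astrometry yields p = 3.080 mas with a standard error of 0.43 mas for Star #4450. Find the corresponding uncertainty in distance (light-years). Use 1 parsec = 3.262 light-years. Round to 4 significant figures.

147.9 ly

d = 1/p, so σ_d = σ_p / p².
σ_d = 0.000430 / (0.003080)² = 0.000430 / 0.0000094864 = 45.328 pc = 45.328 × 3.262 ly = 147.86 ly.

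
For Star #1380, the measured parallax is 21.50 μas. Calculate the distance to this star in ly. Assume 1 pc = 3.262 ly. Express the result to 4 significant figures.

151700 ly

p = 21.50 μas = 0.00002150 arcsec.
d = 1/p = 1/0.00002150 = 46512 pc.
In light-years: 46512 × 3.262 = 1.5172 × 10^5 ly.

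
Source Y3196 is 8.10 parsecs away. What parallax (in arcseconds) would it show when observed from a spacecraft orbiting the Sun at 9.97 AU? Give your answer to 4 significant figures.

p (arcsec) = B (AU) / d (pc).
p = 9.97 / 8.10 = 1.2309 arcsec.

1.231 arcsec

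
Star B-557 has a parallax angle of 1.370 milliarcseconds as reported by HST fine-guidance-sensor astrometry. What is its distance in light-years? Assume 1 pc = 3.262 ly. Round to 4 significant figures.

p = 1.370 milliarcseconds = 0.001370 arcsec.
d = 1/p = 1/0.001370 = 729.93 pc.
In light-years: 729.93 × 3.262 = 2381 ly.

2381 light years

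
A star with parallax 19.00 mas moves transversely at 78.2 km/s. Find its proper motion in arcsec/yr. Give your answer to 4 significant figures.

d = 1/p = 1/0.01900″ = 52.632 pc.
μ = v_t / (4.74 d) = 78.2 / (4.74 × 52.632) = 78.2 / 249.48 = 0.31345 ″/yr.

0.3135 arcsec/yr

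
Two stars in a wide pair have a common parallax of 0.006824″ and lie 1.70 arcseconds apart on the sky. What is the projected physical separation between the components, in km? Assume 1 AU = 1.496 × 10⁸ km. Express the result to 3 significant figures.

3.73 × 10^10 km

d = 1/p = 1/0.006824″ = 146.54 pc.
At distance d (pc), an angle of θ arcsec spans θ·d AU: s = 1.70 × 146.54 = 249.12 AU.
= 249.12 × 1.496 × 10⁸ km = 3.7268 × 10^10 km.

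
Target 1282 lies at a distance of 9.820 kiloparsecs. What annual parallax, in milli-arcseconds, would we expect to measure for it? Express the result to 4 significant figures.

0.1018 mas

d = 9.820 kpc = 9820 pc.
p = 1/d = 1/9820 = 0.00010183 arcsec.
= 0.00010183 × 1000 = 0.10183 mas.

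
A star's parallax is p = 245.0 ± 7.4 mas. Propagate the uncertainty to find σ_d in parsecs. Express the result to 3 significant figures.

0.123 pc

d = 1/p, so σ_d = σ_p / p².
σ_d = 0.00740 / (0.2450)² = 0.00740 / 0.060025 = 0.12328 pc.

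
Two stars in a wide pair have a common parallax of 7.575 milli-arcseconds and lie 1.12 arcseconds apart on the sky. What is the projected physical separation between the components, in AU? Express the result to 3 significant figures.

d = 1/p = 1/0.007575″ = 132.01 pc.
At distance d (pc), an angle of θ arcsec spans θ·d AU: s = 1.12 × 132.01 = 147.85 AU.

148 AU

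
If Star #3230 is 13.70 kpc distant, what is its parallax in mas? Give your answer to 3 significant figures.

0.0730 mas

d = 13.70 kpc = 13700 pc.
p = 1/d = 1/13700 = 0.000072993 arcsec.
= 0.000072993 × 1000 = 0.072993 mas.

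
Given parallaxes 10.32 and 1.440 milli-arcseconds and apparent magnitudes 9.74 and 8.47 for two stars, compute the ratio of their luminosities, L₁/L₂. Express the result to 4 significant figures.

d₁ = 1/p₁ = 1/0.01032″ = 96.899 pc; d₂ = 1/p₂ = 1/0.001440″ = 694.44 pc.
M₁ = m₁ − 5 log₁₀ d₁ + 5 = 9.74 − 9.9316 + 5 = 4.8084.
M₂ = 8.47 − 14.2082 + 5 = -0.7382.
L₁/L₂ = 10^(0.4(M₂ − M₁)) = 10^(0.4 × (-5.5466)) = 10^(-2.21864) = 0.0060445.

L₁/L₂ = 0.006045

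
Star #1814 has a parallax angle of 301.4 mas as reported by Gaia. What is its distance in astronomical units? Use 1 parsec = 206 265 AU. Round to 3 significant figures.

p = 301.4 mas = 0.3014 arcsec.
d = 1/p = 1/0.3014 = 3.3179 pc.
In AU: 3.3179 × 206265 = 6.8437 × 10^5 AU.

684000 AU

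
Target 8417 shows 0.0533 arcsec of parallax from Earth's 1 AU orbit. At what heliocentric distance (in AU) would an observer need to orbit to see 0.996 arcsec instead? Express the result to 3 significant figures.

Parallax scales linearly with baseline: p ∝ B, so B = p_target / p_Earth × 1 AU.
B = 0.996 / 0.0533 = 18.687 AU.

18.7 AU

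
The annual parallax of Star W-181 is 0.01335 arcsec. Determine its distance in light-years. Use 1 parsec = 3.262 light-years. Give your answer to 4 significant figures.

d = 1/p = 1/0.01335 = 74.906 pc.
In light-years: 74.906 × 3.262 = 244.34 ly.

244.3 light years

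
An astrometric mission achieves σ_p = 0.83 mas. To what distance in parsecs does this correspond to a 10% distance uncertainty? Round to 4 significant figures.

σ_d/d = σ_p/p, so the condition is σ_p/p ≤ 0.10, i.e. p ≥ σ_p/0.10.
p_min = 0.83/0.10 = 8.3 mas = 0.0083 arcsec.
d_max = 1/p_min = 1/0.0083 = 120.48 pc.

120.5 pc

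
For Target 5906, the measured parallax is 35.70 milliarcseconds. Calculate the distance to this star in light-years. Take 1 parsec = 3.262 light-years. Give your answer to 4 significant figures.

p = 35.70 milliarcseconds = 0.03570 arcsec.
d = 1/p = 1/0.03570 = 28.011 pc.
In light-years: 28.011 × 3.262 = 91.372 ly.

91.37 light years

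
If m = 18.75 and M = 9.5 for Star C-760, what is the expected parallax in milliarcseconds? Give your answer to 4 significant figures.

1.413 mas

m − M = 18.75 − 9.5 = 9.25.
d = 10^((m−M)/5 + 1) = 10^2.850 = 707.95 pc.
p = 1/d = 1/707.95 = 0.0014125 arcsec = 1.4125 mas.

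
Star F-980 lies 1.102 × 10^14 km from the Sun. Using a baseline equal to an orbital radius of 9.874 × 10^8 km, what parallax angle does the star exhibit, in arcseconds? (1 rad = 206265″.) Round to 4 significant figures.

1.848 arcsec

θ ≈ B/d = (9.874 × 10^8) / (1.102 × 10^14) = 8.9601 × 10^-6 rad.
In arcseconds: 8.9601 × 10^-6 × 206265 = 1.8482″.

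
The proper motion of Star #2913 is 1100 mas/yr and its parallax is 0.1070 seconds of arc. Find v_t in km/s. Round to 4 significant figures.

48.73 km/s

d = 1/p = 1/0.1070″ = 9.3458 pc.
μ = 1100 mas/yr = 1.10 ″/yr.
v_t = 4.74 × μ × d = 4.74 × 1.10 × 9.3458 = 48.729 km/s.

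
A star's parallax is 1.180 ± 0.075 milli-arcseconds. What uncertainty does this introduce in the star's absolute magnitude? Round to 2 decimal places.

σ_M = 0.14 mag

M = m − 5 log₁₀ d + 5 = m + 5 log₁₀ p + 5, so ∂M/∂p = 5/(p ln 10).
σ_M = (5/ln 10) · (σ_p/p) = 2.1715 × 0.075/1.180 = 2.1715 × 0.063559 = 0.13802.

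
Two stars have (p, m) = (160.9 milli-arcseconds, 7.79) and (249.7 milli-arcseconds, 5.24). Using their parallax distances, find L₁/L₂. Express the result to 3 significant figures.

L₁/L₂ = 0.230

d₁ = 1/p₁ = 1/0.1609″ = 6.215 pc; d₂ = 1/p₂ = 1/0.2497″ = 4.0048 pc.
M₁ = m₁ − 5 log₁₀ d₁ + 5 = 7.79 − 3.9672 + 5 = 8.8228.
M₂ = 5.24 − 3.0129 + 5 = 7.2271.
L₁/L₂ = 10^(0.4(M₂ − M₁)) = 10^(0.4 × (-1.5957)) = 10^(-0.63828) = 0.23.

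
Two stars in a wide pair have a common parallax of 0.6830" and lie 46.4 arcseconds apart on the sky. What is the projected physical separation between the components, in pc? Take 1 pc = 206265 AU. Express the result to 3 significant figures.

d = 1/p = 1/0.6830″ = 1.4641 pc.
At distance d (pc), an angle of θ arcsec spans θ·d AU: s = 46.4 × 1.4641 = 67.934 AU.
= 67.934 / 206265 = 0.00032935 pc.

0.000329 pc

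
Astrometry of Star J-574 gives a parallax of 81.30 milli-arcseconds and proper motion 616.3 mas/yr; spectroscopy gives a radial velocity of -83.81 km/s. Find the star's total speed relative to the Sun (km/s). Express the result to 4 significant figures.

91.19 km/s

d = 1/p = 1/0.08130″ = 12.3 pc.
μ = 616.3 mas/yr = 0.6163 ″/yr.
v_t = 4.740 μ d = 4.740 × 0.6163 × 12.3 = 35.932 km/s.
v = √(v_r² + v_t²) = √((-83.81)² + 35.932²) = √8315.22 = 91.188 km/s.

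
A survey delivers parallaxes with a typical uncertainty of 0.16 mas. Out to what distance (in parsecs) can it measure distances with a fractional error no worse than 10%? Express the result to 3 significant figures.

σ_d/d = σ_p/p, so the condition is σ_p/p ≤ 0.10, i.e. p ≥ σ_p/0.10.
p_min = 0.16/0.10 = 1.6 mas = 0.0016 arcsec.
d_max = 1/p_min = 1/0.0016 = 625 pc.

625 pc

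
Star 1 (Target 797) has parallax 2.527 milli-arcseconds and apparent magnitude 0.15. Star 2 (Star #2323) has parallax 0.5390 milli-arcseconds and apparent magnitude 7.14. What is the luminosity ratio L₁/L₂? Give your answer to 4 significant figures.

d₁ = 1/p₁ = 1/0.002527″ = 395.73 pc; d₂ = 1/p₂ = 1/0.0005390″ = 1855.3 pc.
M₁ = m₁ − 5 log₁₀ d₁ + 5 = 0.15 − 12.9870 + 5 = -7.8370.
M₂ = 7.14 − 16.3421 + 5 = -4.2021.
L₁/L₂ = 10^(0.4(M₂ − M₁)) = 10^(0.4 × 3.6349) = 10^1.45396 = 28.442.

L₁/L₂ = 28.44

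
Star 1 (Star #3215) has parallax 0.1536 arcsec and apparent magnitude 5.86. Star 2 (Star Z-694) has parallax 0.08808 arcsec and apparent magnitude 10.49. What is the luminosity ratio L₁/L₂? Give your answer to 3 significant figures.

L₁/L₂ = 23.4

d₁ = 1/p₁ = 1/0.1536″ = 6.5104 pc; d₂ = 1/p₂ = 1/0.08808″ = 11.353 pc.
M₁ = m₁ − 5 log₁₀ d₁ + 5 = 5.86 − 4.0680 + 5 = 6.7920.
M₂ = 10.49 − 5.2756 + 5 = 10.2144.
L₁/L₂ = 10^(0.4(M₂ − M₁)) = 10^(0.4 × 3.4224) = 10^1.36896 = 23.386.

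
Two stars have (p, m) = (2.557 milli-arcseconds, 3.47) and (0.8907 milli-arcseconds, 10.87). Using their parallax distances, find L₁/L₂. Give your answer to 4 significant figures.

d₁ = 1/p₁ = 1/0.002557″ = 391.08 pc; d₂ = 1/p₂ = 1/0.0008907″ = 1122.7 pc.
M₁ = m₁ − 5 log₁₀ d₁ + 5 = 3.47 − 12.9613 + 5 = -4.4913.
M₂ = 10.87 − 15.2513 + 5 = 0.6187.
L₁/L₂ = 10^(0.4(M₂ − M₁)) = 10^(0.4 × 5.1100) = 10^2.04400 = 110.66.

L₁/L₂ = 110.7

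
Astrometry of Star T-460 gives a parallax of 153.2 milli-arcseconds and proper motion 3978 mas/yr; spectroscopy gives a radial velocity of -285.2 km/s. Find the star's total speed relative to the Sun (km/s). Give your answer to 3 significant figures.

311 km/s

d = 1/p = 1/0.1532″ = 6.5274 pc.
μ = 3978 mas/yr = 3.978 ″/yr.
v_t = 4.740 μ d = 4.740 × 3.978 × 6.5274 = 123.08 km/s.
v = √(v_r² + v_t²) = √((-285.2)² + 123.08²) = √96487.7 = 310.62 km/s.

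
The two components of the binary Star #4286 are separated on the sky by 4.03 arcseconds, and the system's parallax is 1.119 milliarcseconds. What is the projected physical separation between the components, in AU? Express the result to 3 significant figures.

d = 1/p = 1/0.001119″ = 893.66 pc.
At distance d (pc), an angle of θ arcsec spans θ·d AU: s = 4.03 × 893.66 = 3601.4 AU.

3600 AU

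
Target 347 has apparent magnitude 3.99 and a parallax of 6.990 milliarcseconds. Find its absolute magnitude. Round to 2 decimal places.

M = -1.79

d = 1/p = 1/0.006990″ = 143.06 pc.
m − M = 5 log₁₀(143.06) − 5 = 10.7776 − 5 = 5.7776.
M = m − (m − M) = 3.99 − 5.7776 = -1.79.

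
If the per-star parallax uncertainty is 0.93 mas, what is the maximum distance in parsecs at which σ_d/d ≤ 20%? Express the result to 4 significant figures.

215.1 pc

σ_d/d = σ_p/p, so the condition is σ_p/p ≤ 0.20, i.e. p ≥ σ_p/0.20.
p_min = 0.93/0.20 = 4.65 mas = 0.00465 arcsec.
d_max = 1/p_min = 1/0.00465 = 215.05 pc.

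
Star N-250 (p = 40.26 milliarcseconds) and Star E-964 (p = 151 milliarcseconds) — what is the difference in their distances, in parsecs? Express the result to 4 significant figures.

18.22 pc

d_A = 1/0.04026″ = 24.839 pc; d_B = 1/0.1510″ = 6.6225 pc.
|d_B − d_A| = |6.6225 − 24.839| = 18.217 pc.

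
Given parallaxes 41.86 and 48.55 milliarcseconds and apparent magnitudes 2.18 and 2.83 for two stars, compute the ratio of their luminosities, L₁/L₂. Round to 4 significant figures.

d₁ = 1/p₁ = 1/0.04186″ = 23.889 pc; d₂ = 1/p₂ = 1/0.04855″ = 20.597 pc.
M₁ = m₁ − 5 log₁₀ d₁ + 5 = 2.18 − 6.8910 + 5 = 0.2890.
M₂ = 2.83 − 6.5690 + 5 = 1.2610.
L₁/L₂ = 10^(0.4(M₂ − M₁)) = 10^(0.4 × 0.9720) = 10^0.38880 = 2.4479.

L₁/L₂ = 2.448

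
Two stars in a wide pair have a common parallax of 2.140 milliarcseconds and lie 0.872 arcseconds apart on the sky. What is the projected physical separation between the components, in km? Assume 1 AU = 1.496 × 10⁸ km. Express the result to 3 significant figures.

6.10 × 10^10 km

d = 1/p = 1/0.002140″ = 467.29 pc.
At distance d (pc), an angle of θ arcsec spans θ·d AU: s = 0.872 × 467.29 = 407.48 AU.
= 407.48 × 1.496 × 10⁸ km = 6.0959 × 10^10 km.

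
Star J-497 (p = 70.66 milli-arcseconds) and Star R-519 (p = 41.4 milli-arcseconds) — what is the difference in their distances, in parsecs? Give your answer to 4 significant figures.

10.00 pc

d_A = 1/0.07066″ = 14.152 pc; d_B = 1/0.04140″ = 24.155 pc.
|d_B − d_A| = |24.155 − 14.152| = 10.003 pc.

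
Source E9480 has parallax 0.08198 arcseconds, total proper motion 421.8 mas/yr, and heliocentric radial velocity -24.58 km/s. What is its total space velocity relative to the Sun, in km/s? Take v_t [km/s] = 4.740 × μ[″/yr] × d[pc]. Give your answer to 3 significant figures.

34.6 km/s

d = 1/p = 1/0.08198″ = 12.198 pc.
μ = 421.8 mas/yr = 0.4218 ″/yr.
v_t = 4.740 μ d = 4.740 × 0.4218 × 12.198 = 24.388 km/s.
v = √(v_r² + v_t²) = √((-24.58)² + 24.388²) = √1198.95 = 34.626 km/s.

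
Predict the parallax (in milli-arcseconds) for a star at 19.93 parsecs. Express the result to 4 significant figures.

p = 1/d = 1/19.93 = 0.050176 arcsec.
= 0.050176 × 1000 = 50.176 mas.

50.18 mas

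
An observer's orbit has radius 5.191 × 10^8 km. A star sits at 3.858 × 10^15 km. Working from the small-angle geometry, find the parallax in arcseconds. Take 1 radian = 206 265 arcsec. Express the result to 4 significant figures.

θ ≈ B/d = (5.191 × 10^8) / (3.858 × 10^15) = 1.3455 × 10^-7 rad.
In arcseconds: 1.3455 × 10^-7 × 206265 = 0.027753″.

0.02775 arcsec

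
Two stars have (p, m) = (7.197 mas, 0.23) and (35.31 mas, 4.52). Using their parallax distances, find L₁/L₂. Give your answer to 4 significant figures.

L₁/L₂ = 1252

d₁ = 1/p₁ = 1/0.007197″ = 138.95 pc; d₂ = 1/p₂ = 1/0.03531″ = 28.321 pc.
M₁ = m₁ − 5 log₁₀ d₁ + 5 = 0.23 − 10.7143 + 5 = -5.4843.
M₂ = 4.52 − 7.2605 + 5 = 2.2595.
L₁/L₂ = 10^(0.4(M₂ − M₁)) = 10^(0.4 × 7.7438) = 10^3.09752 = 1251.8.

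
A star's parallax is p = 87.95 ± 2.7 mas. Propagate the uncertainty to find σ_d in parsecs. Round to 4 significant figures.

0.3491 pc

d = 1/p, so σ_d = σ_p / p².
σ_d = 0.00270 / (0.08795)² = 0.00270 / 0.0077352 = 0.34905 pc.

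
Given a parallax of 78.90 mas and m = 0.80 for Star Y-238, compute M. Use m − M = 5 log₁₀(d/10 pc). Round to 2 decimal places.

M = 0.29

d = 1/p = 1/0.07890″ = 12.674 pc.
m − M = 5 log₁₀(12.674) − 5 = 5.5146 − 5 = 0.5146.
M = m − (m − M) = 0.80 − 0.5146 = 0.29.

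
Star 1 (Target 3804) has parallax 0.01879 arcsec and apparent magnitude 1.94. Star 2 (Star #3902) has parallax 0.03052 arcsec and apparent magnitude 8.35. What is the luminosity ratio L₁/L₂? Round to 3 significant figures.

L₁/L₂ = 967

d₁ = 1/p₁ = 1/0.01879″ = 53.22 pc; d₂ = 1/p₂ = 1/0.03052″ = 32.765 pc.
M₁ = m₁ − 5 log₁₀ d₁ + 5 = 1.94 − 8.6304 + 5 = -1.6904.
M₂ = 8.35 − 7.5771 + 5 = 5.7729.
L₁/L₂ = 10^(0.4(M₂ − M₁)) = 10^(0.4 × 7.4633) = 10^2.98532 = 966.76.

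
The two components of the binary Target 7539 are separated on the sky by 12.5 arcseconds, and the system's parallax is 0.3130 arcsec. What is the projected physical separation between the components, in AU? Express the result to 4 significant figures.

d = 1/p = 1/0.3130″ = 3.1949 pc.
At distance d (pc), an angle of θ arcsec spans θ·d AU: s = 12.5 × 3.1949 = 39.936 AU.

39.94 AU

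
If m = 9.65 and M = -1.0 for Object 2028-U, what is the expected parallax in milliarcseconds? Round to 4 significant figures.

0.7413 mas

m − M = 9.65 − (-1.0) = 10.65.
d = 10^((m−M)/5 + 1) = 10^3.130 = 1349 pc.
p = 1/d = 1/1349 = 0.00074129 arcsec = 0.74129 mas.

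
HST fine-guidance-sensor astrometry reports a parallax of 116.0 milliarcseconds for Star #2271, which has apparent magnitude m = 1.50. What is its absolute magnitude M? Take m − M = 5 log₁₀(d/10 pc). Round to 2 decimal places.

M = 1.82

d = 1/p = 1/0.1160″ = 8.6207 pc.
m − M = 5 log₁₀(8.6207) − 5 = 4.6777 − 5 = -0.3223.
M = m − (m − M) = 1.50 − (-0.3223) = 1.82.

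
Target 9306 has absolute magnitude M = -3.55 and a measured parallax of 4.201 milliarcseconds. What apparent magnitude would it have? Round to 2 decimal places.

m = 3.33

d = 1/p = 1/0.004201″ = 238.04 pc.
m − M = 5 log₁₀ d − 5 = 5 log₁₀(238.04) − 5 = 11.8832 − 5 = 6.8832.
m = M + (m − M) = -3.55 + 6.8832 = 3.33.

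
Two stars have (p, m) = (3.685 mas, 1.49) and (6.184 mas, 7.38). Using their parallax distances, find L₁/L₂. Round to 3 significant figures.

d₁ = 1/p₁ = 1/0.003685″ = 271.37 pc; d₂ = 1/p₂ = 1/0.006184″ = 161.71 pc.
M₁ = m₁ − 5 log₁₀ d₁ + 5 = 1.49 − 12.1678 + 5 = -5.6778.
M₂ = 7.38 − 11.0437 + 5 = 1.3363.
L₁/L₂ = 10^(0.4(M₂ − M₁)) = 10^(0.4 × 7.0141) = 10^2.80564 = 639.2.

L₁/L₂ = 639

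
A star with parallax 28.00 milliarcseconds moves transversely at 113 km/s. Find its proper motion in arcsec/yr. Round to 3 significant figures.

0.668 arcsec/yr

d = 1/p = 1/0.02800″ = 35.714 pc.
μ = v_t / (4.74 d) = 113 / (4.74 × 35.714) = 113 / 169.28 = 0.66753 ″/yr.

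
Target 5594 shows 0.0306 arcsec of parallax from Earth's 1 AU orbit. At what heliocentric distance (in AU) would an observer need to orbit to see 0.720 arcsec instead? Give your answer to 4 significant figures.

Parallax scales linearly with baseline: p ∝ B, so B = p_target / p_Earth × 1 AU.
B = 0.720 / 0.0306 = 23.529 AU.

23.53 AU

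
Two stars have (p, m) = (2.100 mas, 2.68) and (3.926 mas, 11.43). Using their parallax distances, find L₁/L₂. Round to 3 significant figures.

L₁/L₂ = 11100

d₁ = 1/p₁ = 1/0.002100″ = 476.19 pc; d₂ = 1/p₂ = 1/0.003926″ = 254.71 pc.
M₁ = m₁ − 5 log₁₀ d₁ + 5 = 2.68 − 13.3889 + 5 = -5.7089.
M₂ = 11.43 − 12.0302 + 5 = 4.3998.
L₁/L₂ = 10^(0.4(M₂ − M₁)) = 10^(0.4 × 10.1087) = 10^4.04348 = 11053.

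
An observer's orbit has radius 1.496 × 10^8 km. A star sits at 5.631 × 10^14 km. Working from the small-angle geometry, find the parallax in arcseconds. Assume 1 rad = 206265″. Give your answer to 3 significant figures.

θ ≈ B/d = (1.496 × 10^8) / (5.631 × 10^14) = 2.6567 × 10^-7 rad.
In arcseconds: 2.6567 × 10^-7 × 206265 = 0.054798″.

0.0548 arcsec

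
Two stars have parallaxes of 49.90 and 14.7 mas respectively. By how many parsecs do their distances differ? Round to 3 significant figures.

d_A = 1/0.04990″ = 20.04 pc; d_B = 1/0.01470″ = 68.027 pc.
|d_B − d_A| = |68.027 − 20.04| = 47.987 pc.

48.0 pc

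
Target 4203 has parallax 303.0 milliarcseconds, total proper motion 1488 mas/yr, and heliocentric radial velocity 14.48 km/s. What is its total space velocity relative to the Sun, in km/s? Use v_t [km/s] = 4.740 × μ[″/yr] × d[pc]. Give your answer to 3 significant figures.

27.4 km/s

d = 1/p = 1/0.3030″ = 3.3003 pc.
μ = 1488 mas/yr = 1.488 ″/yr.
v_t = 4.740 μ d = 4.740 × 1.488 × 3.3003 = 23.277 km/s.
v = √(v_r² + v_t²) = √(14.48² + 23.277²) = √751.489 = 27.413 km/s.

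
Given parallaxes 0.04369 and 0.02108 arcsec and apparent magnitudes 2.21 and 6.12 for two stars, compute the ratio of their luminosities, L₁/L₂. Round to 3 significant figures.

d₁ = 1/p₁ = 1/0.04369″ = 22.889 pc; d₂ = 1/p₂ = 1/0.02108″ = 47.438 pc.
M₁ = m₁ − 5 log₁₀ d₁ + 5 = 2.21 − 6.7981 + 5 = 0.4119.
M₂ = 6.12 − 8.3806 + 5 = 2.7394.
L₁/L₂ = 10^(0.4(M₂ − M₁)) = 10^(0.4 × 2.3275) = 10^0.93100 = 8.531.

L₁/L₂ = 8.53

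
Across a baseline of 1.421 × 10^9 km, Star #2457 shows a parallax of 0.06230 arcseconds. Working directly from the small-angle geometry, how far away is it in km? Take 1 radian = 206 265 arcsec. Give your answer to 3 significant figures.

θ = 0.06230″ = 0.06230/206265 = 3.0204 × 10^-7 rad.
d = B/θ = (1.421 × 10^9) / (3.0204 × 10^-7) = 4.7047 × 10^15 km.

4.70 × 10^15 km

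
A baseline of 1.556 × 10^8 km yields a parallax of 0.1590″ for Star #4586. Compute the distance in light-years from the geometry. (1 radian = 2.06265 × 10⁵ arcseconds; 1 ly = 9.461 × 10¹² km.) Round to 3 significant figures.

21.3 ly

θ = 0.1590″ = 0.1590/206265 = 7.7085 × 10^-7 rad.
d = B/θ = (1.556 × 10^8) / (7.7085 × 10^-7) = 2.0186 × 10^14 km = (2.0186 × 10^14) / (9.461 × 10^12) ly = 21.336 ly.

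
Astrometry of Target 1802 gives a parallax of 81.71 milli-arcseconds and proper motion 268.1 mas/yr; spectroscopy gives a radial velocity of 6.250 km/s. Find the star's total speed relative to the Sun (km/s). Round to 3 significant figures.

16.8 km/s

d = 1/p = 1/0.08171″ = 12.238 pc.
μ = 268.1 mas/yr = 0.2681 ″/yr.
v_t = 4.740 μ d = 4.740 × 0.2681 × 12.238 = 15.552 km/s.
v = √(v_r² + v_t²) = √(6.250² + 15.552²) = √280.927 = 16.761 km/s.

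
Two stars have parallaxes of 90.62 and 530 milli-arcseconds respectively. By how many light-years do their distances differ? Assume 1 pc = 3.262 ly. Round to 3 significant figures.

29.8 ly

d_A = 1/0.09062″ = 11.035 pc; d_B = 1/0.5300″ = 1.8868 pc.
|d_B − d_A| = |1.8868 − 11.035| = 9.1482 pc = 9.1482 × 3.262 ly = 29.841 ly.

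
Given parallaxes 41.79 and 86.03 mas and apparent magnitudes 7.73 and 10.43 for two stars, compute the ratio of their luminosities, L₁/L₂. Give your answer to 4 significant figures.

d₁ = 1/p₁ = 1/0.04179″ = 23.929 pc; d₂ = 1/p₂ = 1/0.08603″ = 11.624 pc.
M₁ = m₁ − 5 log₁₀ d₁ + 5 = 7.73 − 6.8946 + 5 = 5.8354.
M₂ = 10.43 − 5.3268 + 5 = 10.1032.
L₁/L₂ = 10^(0.4(M₂ − M₁)) = 10^(0.4 × 4.2678) = 10^1.70712 = 50.947.

L₁/L₂ = 50.95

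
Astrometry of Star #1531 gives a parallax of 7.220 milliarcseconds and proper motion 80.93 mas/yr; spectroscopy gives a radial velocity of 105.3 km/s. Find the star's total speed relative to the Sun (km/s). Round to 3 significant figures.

d = 1/p = 1/0.007220″ = 138.5 pc.
μ = 80.93 mas/yr = 0.08093 ″/yr.
v_t = 4.740 μ d = 4.740 × 0.08093 × 138.5 = 53.13 km/s.
v = √(v_r² + v_t²) = √(105.3² + 53.13²) = √13910.9 = 117.94 km/s.

118 km/s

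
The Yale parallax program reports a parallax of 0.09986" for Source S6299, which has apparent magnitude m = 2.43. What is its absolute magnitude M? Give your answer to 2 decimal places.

d = 1/p = 1/0.09986″ = 10.014 pc.
m − M = 5 log₁₀(10.014) − 5 = 5.0030 − 5 = 0.0030.
M = m − (m − M) = 2.43 − 0.0030 = 2.43.

M = 2.43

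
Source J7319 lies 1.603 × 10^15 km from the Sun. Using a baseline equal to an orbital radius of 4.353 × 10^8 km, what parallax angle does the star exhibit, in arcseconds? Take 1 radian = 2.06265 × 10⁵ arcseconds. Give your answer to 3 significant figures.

θ ≈ B/d = (4.353 × 10^8) / (1.603 × 10^15) = 2.7155 × 10^-7 rad.
In arcseconds: 2.7155 × 10^-7 × 206265 = 0.056011″.

0.0560 arcsec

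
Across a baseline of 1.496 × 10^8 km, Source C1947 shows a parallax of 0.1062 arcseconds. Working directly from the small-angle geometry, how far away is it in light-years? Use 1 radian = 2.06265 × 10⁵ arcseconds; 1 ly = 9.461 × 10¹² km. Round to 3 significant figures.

θ = 0.1062″ = 0.1062/206265 = 5.1487 × 10^-7 rad.
d = B/θ = (1.496 × 10^8) / (5.1487 × 10^-7) = 2.9056 × 10^14 km = (2.9056 × 10^14) / (9.461 × 10^12) ly = 30.711 ly.

30.7 ly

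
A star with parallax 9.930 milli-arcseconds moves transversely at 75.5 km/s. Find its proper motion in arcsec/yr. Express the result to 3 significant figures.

d = 1/p = 1/0.009930″ = 100.7 pc.
μ = v_t / (4.74 d) = 75.5 / (4.74 × 100.7) = 75.5 / 477.32 = 0.15817 ″/yr.

0.158 arcsec/yr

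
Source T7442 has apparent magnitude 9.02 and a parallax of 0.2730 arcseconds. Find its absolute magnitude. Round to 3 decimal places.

M = 11.201

d = 1/p = 1/0.2730″ = 3.663 pc.
m − M = 5 log₁₀(3.663) − 5 = 2.8192 − 5 = -2.1808.
M = m − (m − M) = 9.02 − (-2.1808) = 11.201.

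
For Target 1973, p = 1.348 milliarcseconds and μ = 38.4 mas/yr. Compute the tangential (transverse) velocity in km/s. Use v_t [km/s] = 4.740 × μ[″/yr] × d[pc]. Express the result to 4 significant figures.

d = 1/p = 1/0.001348″ = 741.84 pc.
μ = 38.4 mas/yr = 0.0384 ″/yr.
v_t = 4.74 × μ × d = 4.74 × 0.0384 × 741.84 = 135.03 km/s.

135.0 km/s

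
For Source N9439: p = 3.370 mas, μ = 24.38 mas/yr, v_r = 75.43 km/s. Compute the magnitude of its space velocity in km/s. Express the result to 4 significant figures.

d = 1/p = 1/0.003370″ = 296.74 pc.
μ = 24.38 mas/yr = 0.02438 ″/yr.
v_t = 4.740 μ d = 4.740 × 0.02438 × 296.74 = 34.292 km/s.
v = √(v_r² + v_t²) = √(75.43² + 34.292²) = √6865.63 = 82.859 km/s.

82.86 km/s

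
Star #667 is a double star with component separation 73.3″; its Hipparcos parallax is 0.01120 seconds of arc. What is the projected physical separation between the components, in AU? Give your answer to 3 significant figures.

d = 1/p = 1/0.01120″ = 89.286 pc.
At distance d (pc), an angle of θ arcsec spans θ·d AU: s = 73.3 × 89.286 = 6544.7 AU.

6540 AU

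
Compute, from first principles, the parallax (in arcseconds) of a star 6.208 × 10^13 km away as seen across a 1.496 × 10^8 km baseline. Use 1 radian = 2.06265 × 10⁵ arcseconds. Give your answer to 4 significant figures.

θ ≈ B/d = (1.496 × 10^8) / (6.208 × 10^13) = 2.4098 × 10^-6 rad.
In arcseconds: 2.4098 × 10^-6 × 206265 = 0.49706″.

0.4971 arcsec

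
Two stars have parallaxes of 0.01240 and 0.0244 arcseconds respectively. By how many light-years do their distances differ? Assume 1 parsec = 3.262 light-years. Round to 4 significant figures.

129.4 ly

d_A = 1/0.01240″ = 80.645 pc; d_B = 1/0.02440″ = 40.984 pc.
|d_B − d_A| = |40.984 − 80.645| = 39.661 pc = 39.661 × 3.262 ly = 129.37 ly.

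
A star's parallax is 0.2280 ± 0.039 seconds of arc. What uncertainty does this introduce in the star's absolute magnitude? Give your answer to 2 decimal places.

σ_M = 0.37 mag

M = m − 5 log₁₀ d + 5 = m + 5 log₁₀ p + 5, so ∂M/∂p = 5/(p ln 10).
σ_M = (5/ln 10) · (σ_p/p) = 2.1715 × 0.039/0.2280 = 2.1715 × 0.17105 = 0.37144.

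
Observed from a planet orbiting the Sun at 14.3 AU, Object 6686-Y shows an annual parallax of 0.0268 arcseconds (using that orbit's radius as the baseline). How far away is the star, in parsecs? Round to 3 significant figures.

534 pc

With baseline B (in AU) and parallax p (in arcsec), d = B/p parsecs.
d = 14.3 / 0.0268 = 533.58 pc.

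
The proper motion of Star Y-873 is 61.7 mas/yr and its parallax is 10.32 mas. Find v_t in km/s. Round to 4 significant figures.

d = 1/p = 1/0.01032″ = 96.899 pc.
μ = 61.7 mas/yr = 0.0617 ″/yr.
v_t = 4.74 × μ × d = 4.74 × 0.0617 × 96.899 = 28.339 km/s.

28.34 km/s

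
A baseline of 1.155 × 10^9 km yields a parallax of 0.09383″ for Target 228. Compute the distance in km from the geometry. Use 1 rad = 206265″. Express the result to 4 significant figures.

θ = 0.09383″ = 0.09383/206265 = 4.5490 × 10^-7 rad.
d = B/θ = (1.155 × 10^9) / (4.5490 × 10^-7) = 2.5390 × 10^15 km.

2.539 × 10^15 km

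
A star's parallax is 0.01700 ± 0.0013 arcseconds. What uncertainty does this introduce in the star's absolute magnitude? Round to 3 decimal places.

σ_M = 0.166 mag

M = m − 5 log₁₀ d + 5 = m + 5 log₁₀ p + 5, so ∂M/∂p = 5/(p ln 10).
σ_M = (5/ln 10) · (σ_p/p) = 2.1715 × 0.0013/0.01700 = 2.1715 × 0.076471 = 0.16606.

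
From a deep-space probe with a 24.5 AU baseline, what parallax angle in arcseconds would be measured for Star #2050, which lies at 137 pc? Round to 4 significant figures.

p (arcsec) = B (AU) / d (pc).
p = 24.5 / 137 = 0.17883 arcsec.

0.1788 arcsec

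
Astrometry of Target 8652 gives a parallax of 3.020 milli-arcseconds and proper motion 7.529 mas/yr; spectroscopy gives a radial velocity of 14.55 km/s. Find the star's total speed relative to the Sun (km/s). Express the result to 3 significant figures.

18.7 km/s

d = 1/p = 1/0.003020″ = 331.13 pc.
μ = 7.529 mas/yr = 0.007529 ″/yr.
v_t = 4.740 μ d = 4.740 × 0.007529 × 331.13 = 11.817 km/s.
v = √(v_r² + v_t²) = √(14.55² + 11.817²) = √351.344 = 18.744 km/s.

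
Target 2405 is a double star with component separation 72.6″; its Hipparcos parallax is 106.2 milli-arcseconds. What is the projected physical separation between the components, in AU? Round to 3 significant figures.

684 AU

d = 1/p = 1/0.1062″ = 9.4162 pc.
At distance d (pc), an angle of θ arcsec spans θ·d AU: s = 72.6 × 9.4162 = 683.62 AU.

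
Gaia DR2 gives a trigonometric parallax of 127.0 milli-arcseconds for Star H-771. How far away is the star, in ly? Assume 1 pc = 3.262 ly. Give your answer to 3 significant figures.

25.7 ly

p = 127.0 milli-arcseconds = 0.1270 arcsec.
d = 1/p = 1/0.1270 = 7.874 pc.
In light-years: 7.874 × 3.262 = 25.685 ly.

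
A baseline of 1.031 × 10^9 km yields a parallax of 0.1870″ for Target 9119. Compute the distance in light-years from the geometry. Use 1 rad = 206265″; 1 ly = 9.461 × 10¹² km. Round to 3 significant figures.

120 ly

θ = 0.1870″ = 0.1870/206265 = 9.0660 × 10^-7 rad.
d = B/θ = (1.031 × 10^9) / (9.0660 × 10^-7) = 1.1372 × 10^15 km = (1.1372 × 10^15) / (9.461 × 10^12) ly = 120.2 ly.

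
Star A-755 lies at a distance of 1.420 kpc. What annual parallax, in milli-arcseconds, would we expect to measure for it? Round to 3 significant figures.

0.704 mas

d = 1.420 kpc = 1420 pc.
p = 1/d = 1/1420 = 0.00070423 arcsec.
= 0.00070423 × 1000 = 0.70423 mas.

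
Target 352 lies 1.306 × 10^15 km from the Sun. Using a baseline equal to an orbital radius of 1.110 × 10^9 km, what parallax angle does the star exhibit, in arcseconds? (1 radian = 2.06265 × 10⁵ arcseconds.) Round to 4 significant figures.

0.1753 arcsec

θ ≈ B/d = (1.110 × 10^9) / (1.306 × 10^15) = 8.4992 × 10^-7 rad.
In arcseconds: 8.4992 × 10^-7 × 206265 = 0.17531″.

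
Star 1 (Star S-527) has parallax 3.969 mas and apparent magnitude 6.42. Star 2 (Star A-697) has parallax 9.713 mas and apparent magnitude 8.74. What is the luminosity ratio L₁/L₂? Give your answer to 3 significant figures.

L₁/L₂ = 50.7

d₁ = 1/p₁ = 1/0.003969″ = 251.95 pc; d₂ = 1/p₂ = 1/0.009713″ = 102.95 pc.
M₁ = m₁ − 5 log₁₀ d₁ + 5 = 6.42 − 12.0066 + 5 = -0.5866.
M₂ = 8.74 − 10.0631 + 5 = 3.6769.
L₁/L₂ = 10^(0.4(M₂ − M₁)) = 10^(0.4 × 4.2635) = 10^1.70540 = 50.746.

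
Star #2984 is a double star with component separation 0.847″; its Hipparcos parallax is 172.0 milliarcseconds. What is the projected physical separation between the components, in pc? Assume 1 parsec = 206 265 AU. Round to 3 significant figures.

d = 1/p = 1/0.1720″ = 5.814 pc.
At distance d (pc), an angle of θ arcsec spans θ·d AU: s = 0.847 × 5.814 = 4.9245 AU.
= 4.9245 / 206265 = 2.3875 × 10^-5 pc.

2.39 × 10^-5 pc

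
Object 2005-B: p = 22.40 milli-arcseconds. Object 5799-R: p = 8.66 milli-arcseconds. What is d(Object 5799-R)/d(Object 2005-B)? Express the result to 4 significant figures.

2.587

Since d = 1/p, d_B/d_A = p_A/p_B.
= 22.40 / 8.66 = 2.5866.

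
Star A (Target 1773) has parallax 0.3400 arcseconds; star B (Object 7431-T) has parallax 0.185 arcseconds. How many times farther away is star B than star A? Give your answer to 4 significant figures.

1.838

Since d = 1/p, d_B/d_A = p_A/p_B.
= 0.3400 / 0.185 = 1.8378.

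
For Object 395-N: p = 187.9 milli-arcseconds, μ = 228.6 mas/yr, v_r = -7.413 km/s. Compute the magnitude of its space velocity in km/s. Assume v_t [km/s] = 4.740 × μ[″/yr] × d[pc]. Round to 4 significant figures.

9.392 km/s

d = 1/p = 1/0.1879″ = 5.322 pc.
μ = 228.6 mas/yr = 0.2286 ″/yr.
v_t = 4.740 μ d = 4.740 × 0.2286 × 5.322 = 5.7667 km/s.
v = √(v_r² + v_t²) = √((-7.413)² + 5.7667²) = √88.2074 = 9.3919 km/s.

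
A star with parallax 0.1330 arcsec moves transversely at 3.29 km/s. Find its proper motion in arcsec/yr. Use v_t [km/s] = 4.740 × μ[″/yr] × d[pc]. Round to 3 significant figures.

0.0923 arcsec/yr

d = 1/p = 1/0.1330″ = 7.5188 pc.
μ = v_t / (4.74 d) = 3.29 / (4.74 × 7.5188) = 3.29 / 35.639 = 0.092315 ″/yr.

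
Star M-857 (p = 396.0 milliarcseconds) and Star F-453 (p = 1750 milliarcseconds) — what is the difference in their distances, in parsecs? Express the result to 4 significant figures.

1.954 pc

d_A = 1/0.3960″ = 2.5253 pc; d_B = 1/1.750″ = 0.57143 pc.
|d_B − d_A| = |0.57143 − 2.5253| = 1.9539 pc.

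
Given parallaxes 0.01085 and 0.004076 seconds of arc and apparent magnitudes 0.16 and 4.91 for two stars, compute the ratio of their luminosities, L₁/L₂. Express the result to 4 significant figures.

L₁/L₂ = 11.21

d₁ = 1/p₁ = 1/0.01085″ = 92.166 pc; d₂ = 1/p₂ = 1/0.004076″ = 245.34 pc.
M₁ = m₁ − 5 log₁₀ d₁ + 5 = 0.16 − 9.8229 + 5 = -4.6629.
M₂ = 4.91 − 11.9488 + 5 = -2.0388.
L₁/L₂ = 10^(0.4(M₂ − M₁)) = 10^(0.4 × 2.6241) = 10^1.04964 = 11.211.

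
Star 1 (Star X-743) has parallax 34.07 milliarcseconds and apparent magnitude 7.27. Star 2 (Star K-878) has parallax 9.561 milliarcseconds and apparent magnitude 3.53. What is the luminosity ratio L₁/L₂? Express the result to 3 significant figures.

d₁ = 1/p₁ = 1/0.03407″ = 29.351 pc; d₂ = 1/p₂ = 1/0.009561″ = 104.59 pc.
M₁ = m₁ − 5 log₁₀ d₁ + 5 = 7.27 − 7.3381 + 5 = 4.9319.
M₂ = 3.53 − 10.0975 + 5 = -1.5675.
L₁/L₂ = 10^(0.4(M₂ − M₁)) = 10^(0.4 × (-6.4994)) = 10^(-2.59976) = 0.0025133.

L₁/L₂ = 0.00251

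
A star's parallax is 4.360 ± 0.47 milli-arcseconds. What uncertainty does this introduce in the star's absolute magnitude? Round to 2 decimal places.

M = m − 5 log₁₀ d + 5 = m + 5 log₁₀ p + 5, so ∂M/∂p = 5/(p ln 10).
σ_M = (5/ln 10) · (σ_p/p) = 2.1715 × 0.47/4.360 = 2.1715 × 0.1078 = 0.23409.

σ_M = 0.23 mag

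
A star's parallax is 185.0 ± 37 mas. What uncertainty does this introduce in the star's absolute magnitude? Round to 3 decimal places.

M = m − 5 log₁₀ d + 5 = m + 5 log₁₀ p + 5, so ∂M/∂p = 5/(p ln 10).
σ_M = (5/ln 10) · (σ_p/p) = 2.1715 × 37/185.0 = 2.1715 × 0.2 = 0.4343.

σ_M = 0.434 mag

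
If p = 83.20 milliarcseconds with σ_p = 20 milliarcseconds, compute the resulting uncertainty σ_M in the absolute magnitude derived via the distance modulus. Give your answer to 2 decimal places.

M = m − 5 log₁₀ d + 5 = m + 5 log₁₀ p + 5, so ∂M/∂p = 5/(p ln 10).
σ_M = (5/ln 10) · (σ_p/p) = 2.1715 × 20/83.20 = 2.1715 × 0.24038 = 0.52199.

σ_M = 0.52 mag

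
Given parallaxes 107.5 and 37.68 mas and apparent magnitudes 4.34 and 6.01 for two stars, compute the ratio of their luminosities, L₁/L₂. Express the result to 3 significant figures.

L₁/L₂ = 0.572

d₁ = 1/p₁ = 1/0.1075″ = 9.3023 pc; d₂ = 1/p₂ = 1/0.03768″ = 26.539 pc.
M₁ = m₁ − 5 log₁₀ d₁ + 5 = 4.34 − 4.8430 + 5 = 4.4970.
M₂ = 6.01 − 7.1194 + 5 = 3.8906.
L₁/L₂ = 10^(0.4(M₂ − M₁)) = 10^(0.4 × (-0.6064)) = 10^(-0.24256) = 0.57206.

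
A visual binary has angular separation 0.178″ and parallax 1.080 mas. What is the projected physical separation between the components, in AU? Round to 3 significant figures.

d = 1/p = 1/0.001080″ = 925.93 pc.
At distance d (pc), an angle of θ arcsec spans θ·d AU: s = 0.178 × 925.93 = 164.82 AU.

165 AU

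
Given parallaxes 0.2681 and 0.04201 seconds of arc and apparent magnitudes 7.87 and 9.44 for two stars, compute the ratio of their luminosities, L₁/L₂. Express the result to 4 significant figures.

L₁/L₂ = 0.1043

d₁ = 1/p₁ = 1/0.2681″ = 3.73 pc; d₂ = 1/p₂ = 1/0.04201″ = 23.804 pc.
M₁ = m₁ − 5 log₁₀ d₁ + 5 = 7.87 − 2.8585 + 5 = 10.0115.
M₂ = 9.44 − 6.8832 + 5 = 7.5568.
L₁/L₂ = 10^(0.4(M₂ − M₁)) = 10^(0.4 × (-2.4547)) = 10^(-0.98188) = 0.10426.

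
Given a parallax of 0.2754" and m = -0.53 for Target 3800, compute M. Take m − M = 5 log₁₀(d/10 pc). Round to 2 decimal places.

M = 1.67

d = 1/p = 1/0.2754″ = 3.6311 pc.
m − M = 5 log₁₀(3.6311) − 5 = 2.8002 − 5 = -2.1998.
M = m − (m − M) = -0.53 − (-2.1998) = 1.67.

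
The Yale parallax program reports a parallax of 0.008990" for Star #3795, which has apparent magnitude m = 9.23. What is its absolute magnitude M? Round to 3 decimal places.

M = 3.999

d = 1/p = 1/0.008990″ = 111.23 pc.
m − M = 5 log₁₀(111.23) − 5 = 10.2311 − 5 = 5.2311.
M = m − (m − M) = 9.23 − 5.2311 = 3.999.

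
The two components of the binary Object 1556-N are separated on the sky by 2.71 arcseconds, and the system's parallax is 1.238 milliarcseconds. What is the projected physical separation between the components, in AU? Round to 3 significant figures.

2190 AU

d = 1/p = 1/0.001238″ = 807.75 pc.
At distance d (pc), an angle of θ arcsec spans θ·d AU: s = 2.71 × 807.75 = 2189 AU.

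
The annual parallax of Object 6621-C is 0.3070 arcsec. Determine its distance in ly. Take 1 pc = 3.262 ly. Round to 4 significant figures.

10.63 ly

d = 1/p = 1/0.3070 = 3.2573 pc.
In light-years: 3.2573 × 3.262 = 10.625 ly.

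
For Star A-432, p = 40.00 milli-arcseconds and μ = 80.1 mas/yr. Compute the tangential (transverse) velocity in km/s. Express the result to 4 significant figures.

d = 1/p = 1/0.04000″ = 25 pc.
μ = 80.1 mas/yr = 0.0801 ″/yr.
v_t = 4.74 × μ × d = 4.74 × 0.0801 × 25 = 9.4919 km/s.

9.492 km/s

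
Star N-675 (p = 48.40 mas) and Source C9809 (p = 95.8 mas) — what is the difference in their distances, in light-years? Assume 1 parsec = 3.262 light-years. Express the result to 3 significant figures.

33.3 ly

d_A = 1/0.04840″ = 20.661 pc; d_B = 1/0.09580″ = 10.438 pc.
|d_B − d_A| = |10.438 − 20.661| = 10.223 pc = 10.223 × 3.262 ly = 33.347 ly.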